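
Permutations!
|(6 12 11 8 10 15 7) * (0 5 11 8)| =6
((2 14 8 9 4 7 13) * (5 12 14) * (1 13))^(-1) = ((1 13 2 5 12 14 8 9 4 7))^(-1) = (1 7 4 9 8 14 12 5 2 13)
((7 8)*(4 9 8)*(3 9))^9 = ((3 9 8 7 4))^9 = (3 4 7 8 9)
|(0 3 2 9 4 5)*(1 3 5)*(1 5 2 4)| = 7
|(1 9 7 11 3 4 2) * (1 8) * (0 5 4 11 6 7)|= |(0 5 4 2 8 1 9)(3 11)(6 7)|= 14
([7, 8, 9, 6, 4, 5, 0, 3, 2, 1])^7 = (0 6 3 7)(1 9 2 8)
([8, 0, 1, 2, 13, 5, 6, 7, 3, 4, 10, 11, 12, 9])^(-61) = [1, 2, 3, 8, 9, 5, 6, 7, 0, 13, 10, 11, 12, 4]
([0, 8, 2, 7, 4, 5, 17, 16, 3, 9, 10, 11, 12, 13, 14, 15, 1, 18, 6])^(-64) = (1 8 3 7 16)(6 18 17)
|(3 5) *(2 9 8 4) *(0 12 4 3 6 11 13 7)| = |(0 12 4 2 9 8 3 5 6 11 13 7)| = 12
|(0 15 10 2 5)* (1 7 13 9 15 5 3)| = 8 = |(0 5)(1 7 13 9 15 10 2 3)|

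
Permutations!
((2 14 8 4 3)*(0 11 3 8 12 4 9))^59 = (0 12 11 4 3 8 2 9 14)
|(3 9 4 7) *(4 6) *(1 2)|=10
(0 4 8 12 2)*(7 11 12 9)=(0 4 8 9 7 11 12 2)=[4, 1, 0, 3, 8, 5, 6, 11, 9, 7, 10, 12, 2]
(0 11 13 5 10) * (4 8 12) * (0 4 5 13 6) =(13)(0 11 6)(4 8 12 5 10) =[11, 1, 2, 3, 8, 10, 0, 7, 12, 9, 4, 6, 5, 13]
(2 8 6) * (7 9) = (2 8 6)(7 9) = [0, 1, 8, 3, 4, 5, 2, 9, 6, 7]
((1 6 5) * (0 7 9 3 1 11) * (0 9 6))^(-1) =(0 1 3 9 11 5 6 7)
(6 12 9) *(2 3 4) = (2 3 4)(6 12 9) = [0, 1, 3, 4, 2, 5, 12, 7, 8, 6, 10, 11, 9]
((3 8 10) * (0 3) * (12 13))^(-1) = (0 10 8 3)(12 13)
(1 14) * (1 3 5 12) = [0, 14, 2, 5, 4, 12, 6, 7, 8, 9, 10, 11, 1, 13, 3] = (1 14 3 5 12)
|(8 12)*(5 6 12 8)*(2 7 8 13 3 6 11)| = |(2 7 8 13 3 6 12 5 11)| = 9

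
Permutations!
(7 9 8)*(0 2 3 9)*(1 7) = (0 2 3 9 8 1 7) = [2, 7, 3, 9, 4, 5, 6, 0, 1, 8]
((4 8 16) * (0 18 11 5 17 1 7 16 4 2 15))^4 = (0 17 2 11 7)(1 15 5 16 18)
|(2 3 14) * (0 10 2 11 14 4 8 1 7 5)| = 18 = |(0 10 2 3 4 8 1 7 5)(11 14)|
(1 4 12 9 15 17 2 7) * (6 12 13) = [0, 4, 7, 3, 13, 5, 12, 1, 8, 15, 10, 11, 9, 6, 14, 17, 16, 2] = (1 4 13 6 12 9 15 17 2 7)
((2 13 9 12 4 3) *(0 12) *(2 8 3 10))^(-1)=(0 9 13 2 10 4 12)(3 8)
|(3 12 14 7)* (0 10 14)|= 6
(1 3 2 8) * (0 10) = (0 10)(1 3 2 8) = [10, 3, 8, 2, 4, 5, 6, 7, 1, 9, 0]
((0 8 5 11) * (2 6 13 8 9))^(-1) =(0 11 5 8 13 6 2 9)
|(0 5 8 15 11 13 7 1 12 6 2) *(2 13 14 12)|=12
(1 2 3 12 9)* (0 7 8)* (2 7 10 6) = (0 10 6 2 3 12 9 1 7 8) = [10, 7, 3, 12, 4, 5, 2, 8, 0, 1, 6, 11, 9]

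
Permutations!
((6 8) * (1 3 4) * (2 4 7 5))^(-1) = (1 4 2 5 7 3)(6 8)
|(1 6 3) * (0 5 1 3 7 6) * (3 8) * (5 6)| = 10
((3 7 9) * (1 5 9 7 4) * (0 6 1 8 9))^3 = ((0 6 1 5)(3 4 8 9))^3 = (0 5 1 6)(3 9 8 4)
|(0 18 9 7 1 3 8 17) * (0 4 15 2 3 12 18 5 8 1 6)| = 14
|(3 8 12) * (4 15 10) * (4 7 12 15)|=6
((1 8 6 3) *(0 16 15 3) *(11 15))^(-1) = (0 6 8 1 3 15 11 16)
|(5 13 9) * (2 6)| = 6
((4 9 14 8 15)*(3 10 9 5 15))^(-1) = (3 8 14 9 10)(4 15 5)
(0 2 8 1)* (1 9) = (0 2 8 9 1) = [2, 0, 8, 3, 4, 5, 6, 7, 9, 1]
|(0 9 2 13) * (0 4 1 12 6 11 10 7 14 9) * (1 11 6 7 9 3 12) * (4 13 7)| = 9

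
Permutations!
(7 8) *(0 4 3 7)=(0 4 3 7 8)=[4, 1, 2, 7, 3, 5, 6, 8, 0]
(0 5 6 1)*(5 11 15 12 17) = (0 11 15 12 17 5 6 1) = [11, 0, 2, 3, 4, 6, 1, 7, 8, 9, 10, 15, 17, 13, 14, 12, 16, 5]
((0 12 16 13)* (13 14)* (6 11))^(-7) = ((0 12 16 14 13)(6 11))^(-7) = (0 14 12 13 16)(6 11)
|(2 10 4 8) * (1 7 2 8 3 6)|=7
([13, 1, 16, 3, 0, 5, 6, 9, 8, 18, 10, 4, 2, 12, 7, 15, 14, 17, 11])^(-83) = (0 14 4 16 11 2 18 12 9 13 7)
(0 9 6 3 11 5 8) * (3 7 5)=(0 9 6 7 5 8)(3 11)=[9, 1, 2, 11, 4, 8, 7, 5, 0, 6, 10, 3]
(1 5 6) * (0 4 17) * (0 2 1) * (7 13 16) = (0 4 17 2 1 5 6)(7 13 16) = [4, 5, 1, 3, 17, 6, 0, 13, 8, 9, 10, 11, 12, 16, 14, 15, 7, 2]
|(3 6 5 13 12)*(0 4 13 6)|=10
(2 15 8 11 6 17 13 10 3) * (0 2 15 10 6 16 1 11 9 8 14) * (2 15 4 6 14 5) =(0 15 5 2 10 3 4 6 17 13 14)(1 11 16)(8 9) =[15, 11, 10, 4, 6, 2, 17, 7, 9, 8, 3, 16, 12, 14, 0, 5, 1, 13]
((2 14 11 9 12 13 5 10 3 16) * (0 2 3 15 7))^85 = ((0 2 14 11 9 12 13 5 10 15 7)(3 16))^85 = (0 10 12 14 7 5 9 2 15 13 11)(3 16)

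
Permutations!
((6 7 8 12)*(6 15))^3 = ((6 7 8 12 15))^3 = (6 12 7 15 8)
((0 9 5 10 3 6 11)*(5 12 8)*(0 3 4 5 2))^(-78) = (0 12 2 9 8)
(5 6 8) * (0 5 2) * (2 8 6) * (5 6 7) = (8)(0 6 7 5 2) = [6, 1, 0, 3, 4, 2, 7, 5, 8]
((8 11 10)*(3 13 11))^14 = ((3 13 11 10 8))^14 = (3 8 10 11 13)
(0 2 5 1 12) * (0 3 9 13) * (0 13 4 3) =(13)(0 2 5 1 12)(3 9 4) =[2, 12, 5, 9, 3, 1, 6, 7, 8, 4, 10, 11, 0, 13]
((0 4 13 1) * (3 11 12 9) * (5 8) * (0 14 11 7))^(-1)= ((0 4 13 1 14 11 12 9 3 7)(5 8))^(-1)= (0 7 3 9 12 11 14 1 13 4)(5 8)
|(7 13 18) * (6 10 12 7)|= |(6 10 12 7 13 18)|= 6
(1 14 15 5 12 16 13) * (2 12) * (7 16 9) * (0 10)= (0 10)(1 14 15 5 2 12 9 7 16 13)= [10, 14, 12, 3, 4, 2, 6, 16, 8, 7, 0, 11, 9, 1, 15, 5, 13]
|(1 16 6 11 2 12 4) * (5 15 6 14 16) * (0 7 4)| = |(0 7 4 1 5 15 6 11 2 12)(14 16)| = 10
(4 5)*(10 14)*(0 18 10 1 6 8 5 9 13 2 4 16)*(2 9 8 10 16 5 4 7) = [18, 6, 7, 3, 8, 5, 10, 2, 4, 13, 14, 11, 12, 9, 1, 15, 0, 17, 16] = (0 18 16)(1 6 10 14)(2 7)(4 8)(9 13)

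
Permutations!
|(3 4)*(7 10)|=2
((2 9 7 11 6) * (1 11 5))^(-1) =(1 5 7 9 2 6 11)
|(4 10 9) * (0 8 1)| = |(0 8 1)(4 10 9)| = 3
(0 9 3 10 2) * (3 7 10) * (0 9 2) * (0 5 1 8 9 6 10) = [2, 8, 6, 3, 4, 1, 10, 0, 9, 7, 5] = (0 2 6 10 5 1 8 9 7)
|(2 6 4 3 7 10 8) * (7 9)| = 8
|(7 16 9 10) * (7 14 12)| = 6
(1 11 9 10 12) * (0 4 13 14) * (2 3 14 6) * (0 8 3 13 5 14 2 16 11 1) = (0 4 5 14 8 3 2 13 6 16 11 9 10 12) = [4, 1, 13, 2, 5, 14, 16, 7, 3, 10, 12, 9, 0, 6, 8, 15, 11]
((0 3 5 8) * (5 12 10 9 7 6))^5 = ((0 3 12 10 9 7 6 5 8))^5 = (0 7 3 6 12 5 10 8 9)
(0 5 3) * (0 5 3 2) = (0 3 5 2) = [3, 1, 0, 5, 4, 2]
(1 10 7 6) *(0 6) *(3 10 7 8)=[6, 7, 2, 10, 4, 5, 1, 0, 3, 9, 8]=(0 6 1 7)(3 10 8)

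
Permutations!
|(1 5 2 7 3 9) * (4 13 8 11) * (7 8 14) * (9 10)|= |(1 5 2 8 11 4 13 14 7 3 10 9)|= 12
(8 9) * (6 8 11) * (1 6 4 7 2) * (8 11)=(1 6 11 4 7 2)(8 9)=[0, 6, 1, 3, 7, 5, 11, 2, 9, 8, 10, 4]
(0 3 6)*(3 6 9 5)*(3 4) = (0 6)(3 9 5 4) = [6, 1, 2, 9, 3, 4, 0, 7, 8, 5]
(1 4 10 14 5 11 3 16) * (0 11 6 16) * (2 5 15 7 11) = [2, 4, 5, 0, 10, 6, 16, 11, 8, 9, 14, 3, 12, 13, 15, 7, 1] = (0 2 5 6 16 1 4 10 14 15 7 11 3)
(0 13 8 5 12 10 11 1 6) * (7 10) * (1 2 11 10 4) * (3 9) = (0 13 8 5 12 7 4 1 6)(2 11)(3 9) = [13, 6, 11, 9, 1, 12, 0, 4, 5, 3, 10, 2, 7, 8]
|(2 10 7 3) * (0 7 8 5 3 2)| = 7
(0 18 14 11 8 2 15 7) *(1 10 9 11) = (0 18 14 1 10 9 11 8 2 15 7) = [18, 10, 15, 3, 4, 5, 6, 0, 2, 11, 9, 8, 12, 13, 1, 7, 16, 17, 14]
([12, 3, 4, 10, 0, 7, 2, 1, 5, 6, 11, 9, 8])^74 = [9, 12, 10, 8, 11, 4, 3, 0, 2, 1, 5, 7, 6]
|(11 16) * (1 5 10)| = 6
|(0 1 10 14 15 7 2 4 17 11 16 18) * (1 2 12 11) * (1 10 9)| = |(0 2 4 17 10 14 15 7 12 11 16 18)(1 9)| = 12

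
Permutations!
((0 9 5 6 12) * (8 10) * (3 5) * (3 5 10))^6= ((0 9 5 6 12)(3 10 8))^6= (0 9 5 6 12)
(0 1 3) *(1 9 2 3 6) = [9, 6, 3, 0, 4, 5, 1, 7, 8, 2] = (0 9 2 3)(1 6)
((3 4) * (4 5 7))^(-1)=(3 4 7 5)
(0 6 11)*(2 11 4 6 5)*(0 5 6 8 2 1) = (0 6 4 8 2 11 5 1) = [6, 0, 11, 3, 8, 1, 4, 7, 2, 9, 10, 5]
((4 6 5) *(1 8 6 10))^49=((1 8 6 5 4 10))^49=(1 8 6 5 4 10)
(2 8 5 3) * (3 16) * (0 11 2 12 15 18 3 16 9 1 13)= (0 11 2 8 5 9 1 13)(3 12 15 18)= [11, 13, 8, 12, 4, 9, 6, 7, 5, 1, 10, 2, 15, 0, 14, 18, 16, 17, 3]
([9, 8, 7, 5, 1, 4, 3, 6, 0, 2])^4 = (0 6 1 2 5)(3 8 7 4 9)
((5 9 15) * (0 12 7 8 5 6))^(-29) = (0 8 15 12 5 6 7 9) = ((0 12 7 8 5 9 15 6))^(-29)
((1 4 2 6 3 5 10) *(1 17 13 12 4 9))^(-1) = ((1 9)(2 6 3 5 10 17 13 12 4))^(-1) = (1 9)(2 4 12 13 17 10 5 3 6)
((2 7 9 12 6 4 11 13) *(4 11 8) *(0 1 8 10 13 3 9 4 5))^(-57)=(0 5 8 1)(2 10 7 13 4)(3 6 9 11 12)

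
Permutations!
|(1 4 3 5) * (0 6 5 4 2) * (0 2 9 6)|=4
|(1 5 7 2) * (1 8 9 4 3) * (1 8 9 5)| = |(2 9 4 3 8 5 7)| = 7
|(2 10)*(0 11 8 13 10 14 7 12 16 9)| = |(0 11 8 13 10 2 14 7 12 16 9)| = 11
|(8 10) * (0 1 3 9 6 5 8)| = |(0 1 3 9 6 5 8 10)| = 8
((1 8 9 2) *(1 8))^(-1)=(2 9 8)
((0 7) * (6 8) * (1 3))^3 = (0 7)(1 3)(6 8)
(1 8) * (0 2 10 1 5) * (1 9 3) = [2, 8, 10, 1, 4, 0, 6, 7, 5, 3, 9] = (0 2 10 9 3 1 8 5)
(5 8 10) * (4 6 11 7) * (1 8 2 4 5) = (1 8 10)(2 4 6 11 7 5) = [0, 8, 4, 3, 6, 2, 11, 5, 10, 9, 1, 7]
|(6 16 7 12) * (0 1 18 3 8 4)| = 12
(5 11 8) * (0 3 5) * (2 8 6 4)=(0 3 5 11 6 4 2 8)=[3, 1, 8, 5, 2, 11, 4, 7, 0, 9, 10, 6]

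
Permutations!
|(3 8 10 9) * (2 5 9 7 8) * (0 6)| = 12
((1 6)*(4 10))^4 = (10)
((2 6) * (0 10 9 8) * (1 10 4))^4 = (0 9 1)(4 8 10)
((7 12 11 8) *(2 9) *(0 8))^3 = (0 12 8 11 7)(2 9)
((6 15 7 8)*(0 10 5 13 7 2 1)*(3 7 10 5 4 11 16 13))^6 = ((0 5 3 7 8 6 15 2 1)(4 11 16 13 10))^6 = (0 15 7)(1 6 3)(2 8 5)(4 11 16 13 10)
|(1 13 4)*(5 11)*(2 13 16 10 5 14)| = 9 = |(1 16 10 5 11 14 2 13 4)|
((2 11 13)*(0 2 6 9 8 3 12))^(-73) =((0 2 11 13 6 9 8 3 12))^(-73) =(0 12 3 8 9 6 13 11 2)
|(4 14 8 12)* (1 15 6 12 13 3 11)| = 10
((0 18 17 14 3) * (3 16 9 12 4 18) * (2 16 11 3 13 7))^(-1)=(0 3 11 14 17 18 4 12 9 16 2 7 13)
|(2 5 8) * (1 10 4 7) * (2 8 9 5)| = |(1 10 4 7)(5 9)| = 4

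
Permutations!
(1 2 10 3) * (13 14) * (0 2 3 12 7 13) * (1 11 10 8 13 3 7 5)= (0 2 8 13 14)(1 7 3 11 10 12 5)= [2, 7, 8, 11, 4, 1, 6, 3, 13, 9, 12, 10, 5, 14, 0]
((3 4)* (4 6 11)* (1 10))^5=((1 10)(3 6 11 4))^5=(1 10)(3 6 11 4)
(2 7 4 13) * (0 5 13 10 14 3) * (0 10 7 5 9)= (0 9)(2 5 13)(3 10 14)(4 7)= [9, 1, 5, 10, 7, 13, 6, 4, 8, 0, 14, 11, 12, 2, 3]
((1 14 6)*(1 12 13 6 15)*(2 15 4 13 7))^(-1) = (1 15 2 7 12 6 13 4 14)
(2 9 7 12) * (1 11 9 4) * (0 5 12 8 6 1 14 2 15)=(0 5 12 15)(1 11 9 7 8 6)(2 4 14)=[5, 11, 4, 3, 14, 12, 1, 8, 6, 7, 10, 9, 15, 13, 2, 0]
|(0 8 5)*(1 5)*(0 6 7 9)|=7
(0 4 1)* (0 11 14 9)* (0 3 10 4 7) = (0 7)(1 11 14 9 3 10 4) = [7, 11, 2, 10, 1, 5, 6, 0, 8, 3, 4, 14, 12, 13, 9]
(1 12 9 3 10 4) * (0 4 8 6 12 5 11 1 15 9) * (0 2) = (0 4 15 9 3 10 8 6 12 2)(1 5 11) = [4, 5, 0, 10, 15, 11, 12, 7, 6, 3, 8, 1, 2, 13, 14, 9]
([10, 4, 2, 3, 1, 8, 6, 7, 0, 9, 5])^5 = (0 10 5 8)(1 4)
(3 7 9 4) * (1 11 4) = (1 11 4 3 7 9) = [0, 11, 2, 7, 3, 5, 6, 9, 8, 1, 10, 4]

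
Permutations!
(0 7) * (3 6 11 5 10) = [7, 1, 2, 6, 4, 10, 11, 0, 8, 9, 3, 5] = (0 7)(3 6 11 5 10)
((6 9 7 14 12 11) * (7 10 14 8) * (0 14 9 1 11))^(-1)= (0 12 14)(1 6 11)(7 8)(9 10)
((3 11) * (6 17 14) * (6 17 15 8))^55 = (3 11)(6 15 8)(14 17)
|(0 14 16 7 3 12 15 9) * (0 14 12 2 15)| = |(0 12)(2 15 9 14 16 7 3)| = 14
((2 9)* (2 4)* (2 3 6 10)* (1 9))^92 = (1 9 4 3 6 10 2)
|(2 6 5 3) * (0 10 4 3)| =|(0 10 4 3 2 6 5)| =7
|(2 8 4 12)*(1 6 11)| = 12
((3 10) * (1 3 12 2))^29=((1 3 10 12 2))^29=(1 2 12 10 3)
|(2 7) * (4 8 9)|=|(2 7)(4 8 9)|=6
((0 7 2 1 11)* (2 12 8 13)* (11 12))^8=(0 11 7)(1 13 12 2 8)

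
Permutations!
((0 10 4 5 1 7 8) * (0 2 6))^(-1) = (0 6 2 8 7 1 5 4 10)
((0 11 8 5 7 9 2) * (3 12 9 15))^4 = ((0 11 8 5 7 15 3 12 9 2))^4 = (0 7 9 8 3)(2 5 12 11 15)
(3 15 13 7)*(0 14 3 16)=(0 14 3 15 13 7 16)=[14, 1, 2, 15, 4, 5, 6, 16, 8, 9, 10, 11, 12, 7, 3, 13, 0]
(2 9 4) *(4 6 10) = (2 9 6 10 4) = [0, 1, 9, 3, 2, 5, 10, 7, 8, 6, 4]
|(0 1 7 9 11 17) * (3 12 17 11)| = 7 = |(0 1 7 9 3 12 17)|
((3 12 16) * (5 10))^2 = (3 16 12) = ((3 12 16)(5 10))^2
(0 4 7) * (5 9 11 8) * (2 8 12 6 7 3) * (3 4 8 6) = (0 8 5 9 11 12 3 2 6 7) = [8, 1, 6, 2, 4, 9, 7, 0, 5, 11, 10, 12, 3]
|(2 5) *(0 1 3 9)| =4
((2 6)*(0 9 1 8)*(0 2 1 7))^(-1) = ((0 9 7)(1 8 2 6))^(-1) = (0 7 9)(1 6 2 8)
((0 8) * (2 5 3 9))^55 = (0 8)(2 9 3 5)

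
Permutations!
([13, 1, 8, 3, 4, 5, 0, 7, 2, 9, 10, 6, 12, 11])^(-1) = (0 6 11 13)(2 8)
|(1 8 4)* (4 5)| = 4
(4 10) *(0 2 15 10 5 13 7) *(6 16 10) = [2, 1, 15, 3, 5, 13, 16, 0, 8, 9, 4, 11, 12, 7, 14, 6, 10] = (0 2 15 6 16 10 4 5 13 7)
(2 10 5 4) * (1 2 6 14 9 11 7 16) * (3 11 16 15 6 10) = (1 2 3 11 7 15 6 14 9 16)(4 10 5) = [0, 2, 3, 11, 10, 4, 14, 15, 8, 16, 5, 7, 12, 13, 9, 6, 1]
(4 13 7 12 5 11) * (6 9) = (4 13 7 12 5 11)(6 9) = [0, 1, 2, 3, 13, 11, 9, 12, 8, 6, 10, 4, 5, 7]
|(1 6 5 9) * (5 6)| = |(1 5 9)| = 3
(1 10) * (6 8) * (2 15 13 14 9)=(1 10)(2 15 13 14 9)(6 8)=[0, 10, 15, 3, 4, 5, 8, 7, 6, 2, 1, 11, 12, 14, 9, 13]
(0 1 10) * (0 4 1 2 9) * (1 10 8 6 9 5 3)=(0 2 5 3 1 8 6 9)(4 10)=[2, 8, 5, 1, 10, 3, 9, 7, 6, 0, 4]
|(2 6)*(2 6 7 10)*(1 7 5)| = 5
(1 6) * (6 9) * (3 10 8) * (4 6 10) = (1 9 10 8 3 4 6) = [0, 9, 2, 4, 6, 5, 1, 7, 3, 10, 8]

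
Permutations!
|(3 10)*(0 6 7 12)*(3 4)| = 12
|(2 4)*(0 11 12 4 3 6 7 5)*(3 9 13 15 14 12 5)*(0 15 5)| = |(0 11)(2 9 13 5 15 14 12 4)(3 6 7)| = 24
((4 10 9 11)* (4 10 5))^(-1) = ((4 5)(9 11 10))^(-1) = (4 5)(9 10 11)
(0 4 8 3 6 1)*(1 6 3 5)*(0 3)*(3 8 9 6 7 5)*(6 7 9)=(0 4 6 9 7 5 1 8 3)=[4, 8, 2, 0, 6, 1, 9, 5, 3, 7]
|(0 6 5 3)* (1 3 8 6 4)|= 12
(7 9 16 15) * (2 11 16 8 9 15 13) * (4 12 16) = (2 11 4 12 16 13)(7 15)(8 9) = [0, 1, 11, 3, 12, 5, 6, 15, 9, 8, 10, 4, 16, 2, 14, 7, 13]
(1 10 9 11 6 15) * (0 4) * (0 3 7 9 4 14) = (0 14)(1 10 4 3 7 9 11 6 15) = [14, 10, 2, 7, 3, 5, 15, 9, 8, 11, 4, 6, 12, 13, 0, 1]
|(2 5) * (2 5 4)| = |(5)(2 4)| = 2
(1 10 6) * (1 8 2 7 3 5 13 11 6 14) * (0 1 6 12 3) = (0 1 10 14 6 8 2 7)(3 5 13 11 12) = [1, 10, 7, 5, 4, 13, 8, 0, 2, 9, 14, 12, 3, 11, 6]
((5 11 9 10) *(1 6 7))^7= (1 6 7)(5 10 9 11)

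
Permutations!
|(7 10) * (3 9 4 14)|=4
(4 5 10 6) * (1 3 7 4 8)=(1 3 7 4 5 10 6 8)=[0, 3, 2, 7, 5, 10, 8, 4, 1, 9, 6]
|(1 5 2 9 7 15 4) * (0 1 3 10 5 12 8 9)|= |(0 1 12 8 9 7 15 4 3 10 5 2)|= 12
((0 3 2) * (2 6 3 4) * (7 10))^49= ((0 4 2)(3 6)(7 10))^49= (0 4 2)(3 6)(7 10)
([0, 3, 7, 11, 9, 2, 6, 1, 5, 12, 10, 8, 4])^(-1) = [0, 7, 5, 1, 12, 8, 6, 2, 11, 4, 10, 3, 9]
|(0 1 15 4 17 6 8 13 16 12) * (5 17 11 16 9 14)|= 7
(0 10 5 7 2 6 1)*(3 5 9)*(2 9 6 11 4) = (0 10 6 1)(2 11 4)(3 5 7 9) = [10, 0, 11, 5, 2, 7, 1, 9, 8, 3, 6, 4]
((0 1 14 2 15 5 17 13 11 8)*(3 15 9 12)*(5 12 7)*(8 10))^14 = ((0 1 14 2 9 7 5 17 13 11 10 8)(3 15 12))^14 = (0 14 9 5 13 10)(1 2 7 17 11 8)(3 12 15)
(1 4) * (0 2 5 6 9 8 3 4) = [2, 0, 5, 4, 1, 6, 9, 7, 3, 8] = (0 2 5 6 9 8 3 4 1)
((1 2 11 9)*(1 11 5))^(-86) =(11)(1 2 5)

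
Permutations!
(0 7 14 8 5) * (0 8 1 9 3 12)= (0 7 14 1 9 3 12)(5 8)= [7, 9, 2, 12, 4, 8, 6, 14, 5, 3, 10, 11, 0, 13, 1]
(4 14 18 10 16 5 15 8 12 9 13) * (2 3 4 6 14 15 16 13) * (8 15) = (2 3 4 8 12 9)(5 16)(6 14 18 10 13) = [0, 1, 3, 4, 8, 16, 14, 7, 12, 2, 13, 11, 9, 6, 18, 15, 5, 17, 10]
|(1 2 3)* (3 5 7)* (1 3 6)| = |(1 2 5 7 6)| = 5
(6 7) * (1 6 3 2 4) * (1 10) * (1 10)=(10)(1 6 7 3 2 4)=[0, 6, 4, 2, 1, 5, 7, 3, 8, 9, 10]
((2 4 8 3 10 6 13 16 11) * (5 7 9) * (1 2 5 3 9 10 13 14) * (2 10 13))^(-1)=((1 10 6 14)(2 4 8 9 3)(5 7 13 16 11))^(-1)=(1 14 6 10)(2 3 9 8 4)(5 11 16 13 7)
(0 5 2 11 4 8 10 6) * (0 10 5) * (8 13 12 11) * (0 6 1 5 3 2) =(0 6 10 1 5)(2 8 3)(4 13 12 11) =[6, 5, 8, 2, 13, 0, 10, 7, 3, 9, 1, 4, 11, 12]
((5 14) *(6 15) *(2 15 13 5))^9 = ((2 15 6 13 5 14))^9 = (2 13)(5 15)(6 14)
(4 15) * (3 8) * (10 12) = [0, 1, 2, 8, 15, 5, 6, 7, 3, 9, 12, 11, 10, 13, 14, 4] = (3 8)(4 15)(10 12)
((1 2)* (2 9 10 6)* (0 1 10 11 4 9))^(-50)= ((0 1)(2 10 6)(4 9 11))^(-50)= (2 10 6)(4 9 11)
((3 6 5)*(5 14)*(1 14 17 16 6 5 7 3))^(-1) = ((1 14 7 3 5)(6 17 16))^(-1) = (1 5 3 7 14)(6 16 17)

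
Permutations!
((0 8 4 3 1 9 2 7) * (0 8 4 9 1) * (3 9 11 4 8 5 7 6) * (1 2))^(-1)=((0 8 11 4 9 1 2 6 3)(5 7))^(-1)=(0 3 6 2 1 9 4 11 8)(5 7)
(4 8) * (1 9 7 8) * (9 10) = (1 10 9 7 8 4) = [0, 10, 2, 3, 1, 5, 6, 8, 4, 7, 9]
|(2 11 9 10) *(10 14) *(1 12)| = 10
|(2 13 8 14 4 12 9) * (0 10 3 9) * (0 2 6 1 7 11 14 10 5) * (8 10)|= 12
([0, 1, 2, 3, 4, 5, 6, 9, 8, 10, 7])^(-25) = [0, 1, 2, 3, 4, 5, 6, 10, 8, 7, 9]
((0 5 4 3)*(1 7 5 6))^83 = (0 3 4 5 7 1 6)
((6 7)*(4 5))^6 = ((4 5)(6 7))^6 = (7)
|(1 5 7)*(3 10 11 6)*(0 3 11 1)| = 6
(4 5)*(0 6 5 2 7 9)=[6, 1, 7, 3, 2, 4, 5, 9, 8, 0]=(0 6 5 4 2 7 9)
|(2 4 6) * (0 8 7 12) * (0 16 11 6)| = 9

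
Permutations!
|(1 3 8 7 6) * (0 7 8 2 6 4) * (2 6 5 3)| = |(8)(0 7 4)(1 2 5 3 6)| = 15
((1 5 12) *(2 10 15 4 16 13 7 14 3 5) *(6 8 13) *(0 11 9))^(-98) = ((0 11 9)(1 2 10 15 4 16 6 8 13 7 14 3 5 12))^(-98) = (16)(0 11 9)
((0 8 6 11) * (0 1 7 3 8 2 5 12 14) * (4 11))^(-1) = ((0 2 5 12 14)(1 7 3 8 6 4 11))^(-1) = (0 14 12 5 2)(1 11 4 6 8 3 7)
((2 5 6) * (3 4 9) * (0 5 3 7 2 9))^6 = ((0 5 6 9 7 2 3 4))^6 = (0 3 7 6)(2 9 5 4)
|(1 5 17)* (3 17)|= |(1 5 3 17)|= 4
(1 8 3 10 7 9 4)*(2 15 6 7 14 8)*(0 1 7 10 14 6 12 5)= (0 1 2 15 12 5)(3 14 8)(4 7 9)(6 10)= [1, 2, 15, 14, 7, 0, 10, 9, 3, 4, 6, 11, 5, 13, 8, 12]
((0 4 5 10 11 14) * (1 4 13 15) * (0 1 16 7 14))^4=((0 13 15 16 7 14 1 4 5 10 11))^4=(0 7 5 13 14 10 15 1 11 16 4)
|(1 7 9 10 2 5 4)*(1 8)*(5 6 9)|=|(1 7 5 4 8)(2 6 9 10)|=20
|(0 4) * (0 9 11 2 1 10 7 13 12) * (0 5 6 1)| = 35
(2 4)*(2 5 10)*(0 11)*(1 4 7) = [11, 4, 7, 3, 5, 10, 6, 1, 8, 9, 2, 0] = (0 11)(1 4 5 10 2 7)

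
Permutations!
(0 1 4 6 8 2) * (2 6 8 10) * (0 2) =(0 1 4 8 6 10) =[1, 4, 2, 3, 8, 5, 10, 7, 6, 9, 0]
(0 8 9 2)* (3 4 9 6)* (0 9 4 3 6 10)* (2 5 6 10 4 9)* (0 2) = (0 8 4 9 5 6 10 2) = [8, 1, 0, 3, 9, 6, 10, 7, 4, 5, 2]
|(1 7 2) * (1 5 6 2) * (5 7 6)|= |(1 6 2 7)|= 4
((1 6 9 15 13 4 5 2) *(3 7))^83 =((1 6 9 15 13 4 5 2)(3 7))^83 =(1 15 5 6 13 2 9 4)(3 7)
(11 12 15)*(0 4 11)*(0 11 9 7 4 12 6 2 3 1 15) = (0 12)(1 15 11 6 2 3)(4 9 7) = [12, 15, 3, 1, 9, 5, 2, 4, 8, 7, 10, 6, 0, 13, 14, 11]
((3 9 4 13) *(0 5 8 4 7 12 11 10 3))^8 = ((0 5 8 4 13)(3 9 7 12 11 10))^8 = (0 4 5 13 8)(3 7 11)(9 12 10)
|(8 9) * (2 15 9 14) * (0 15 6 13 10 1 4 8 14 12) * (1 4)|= |(0 15 9 14 2 6 13 10 4 8 12)|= 11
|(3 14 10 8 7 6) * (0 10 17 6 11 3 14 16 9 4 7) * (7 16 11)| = |(0 10 8)(3 11)(4 16 9)(6 14 17)| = 6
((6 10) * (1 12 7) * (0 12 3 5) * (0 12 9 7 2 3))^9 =((0 9 7 1)(2 3 5 12)(6 10))^9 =(0 9 7 1)(2 3 5 12)(6 10)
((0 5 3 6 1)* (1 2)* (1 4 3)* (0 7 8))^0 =(8)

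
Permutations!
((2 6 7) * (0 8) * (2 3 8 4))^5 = (0 3 6 4 8 7 2)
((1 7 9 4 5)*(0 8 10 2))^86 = ((0 8 10 2)(1 7 9 4 5))^86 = (0 10)(1 7 9 4 5)(2 8)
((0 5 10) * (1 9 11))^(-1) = (0 10 5)(1 11 9)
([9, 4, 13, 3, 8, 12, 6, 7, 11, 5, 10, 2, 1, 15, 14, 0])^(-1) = [15, 12, 11, 3, 1, 9, 6, 7, 4, 0, 10, 8, 5, 2, 14, 13]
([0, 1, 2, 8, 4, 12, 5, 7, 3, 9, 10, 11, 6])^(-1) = (3 8)(5 6 12)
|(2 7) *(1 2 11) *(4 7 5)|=|(1 2 5 4 7 11)|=6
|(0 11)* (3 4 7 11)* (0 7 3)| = |(3 4)(7 11)| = 2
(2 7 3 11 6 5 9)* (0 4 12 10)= (0 4 12 10)(2 7 3 11 6 5 9)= [4, 1, 7, 11, 12, 9, 5, 3, 8, 2, 0, 6, 10]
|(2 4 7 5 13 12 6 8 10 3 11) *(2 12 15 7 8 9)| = |(2 4 8 10 3 11 12 6 9)(5 13 15 7)| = 36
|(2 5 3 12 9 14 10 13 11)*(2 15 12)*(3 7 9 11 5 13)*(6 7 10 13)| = 9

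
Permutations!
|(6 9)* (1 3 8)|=6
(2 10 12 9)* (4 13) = [0, 1, 10, 3, 13, 5, 6, 7, 8, 2, 12, 11, 9, 4] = (2 10 12 9)(4 13)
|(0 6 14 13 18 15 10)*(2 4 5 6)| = 10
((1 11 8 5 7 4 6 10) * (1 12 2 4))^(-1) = ((1 11 8 5 7)(2 4 6 10 12))^(-1) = (1 7 5 8 11)(2 12 10 6 4)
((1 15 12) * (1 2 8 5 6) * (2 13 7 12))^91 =((1 15 2 8 5 6)(7 12 13))^91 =(1 15 2 8 5 6)(7 12 13)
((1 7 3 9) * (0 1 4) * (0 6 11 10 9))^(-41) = ((0 1 7 3)(4 6 11 10 9))^(-41) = (0 3 7 1)(4 9 10 11 6)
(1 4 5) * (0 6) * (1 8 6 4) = (0 4 5 8 6) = [4, 1, 2, 3, 5, 8, 0, 7, 6]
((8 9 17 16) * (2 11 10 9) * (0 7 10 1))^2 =((0 7 10 9 17 16 8 2 11 1))^2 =(0 10 17 8 11)(1 7 9 16 2)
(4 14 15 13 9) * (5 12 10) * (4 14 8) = (4 8)(5 12 10)(9 14 15 13) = [0, 1, 2, 3, 8, 12, 6, 7, 4, 14, 5, 11, 10, 9, 15, 13]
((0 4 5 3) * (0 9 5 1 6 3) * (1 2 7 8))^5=(0 1)(2 3)(4 6)(5 8)(7 9)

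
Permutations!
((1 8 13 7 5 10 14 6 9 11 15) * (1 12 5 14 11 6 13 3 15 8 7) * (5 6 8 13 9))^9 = (1 5 3 7 10 15 14 11 12 9 13 6 8)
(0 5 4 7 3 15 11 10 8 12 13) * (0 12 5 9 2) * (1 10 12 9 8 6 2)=(0 8 5 4 7 3 15 11 12 13 9 1 10 6 2)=[8, 10, 0, 15, 7, 4, 2, 3, 5, 1, 6, 12, 13, 9, 14, 11]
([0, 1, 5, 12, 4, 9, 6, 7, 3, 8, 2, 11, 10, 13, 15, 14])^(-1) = (2 10 12 3 8 9 5)(14 15)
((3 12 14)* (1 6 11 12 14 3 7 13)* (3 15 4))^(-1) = (1 13 7 14 3 4 15 12 11 6)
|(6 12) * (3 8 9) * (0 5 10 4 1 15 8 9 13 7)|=|(0 5 10 4 1 15 8 13 7)(3 9)(6 12)|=18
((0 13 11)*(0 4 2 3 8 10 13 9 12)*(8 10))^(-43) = (0 12 9)(2 4 11 13 10 3)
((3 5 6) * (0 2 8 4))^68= ((0 2 8 4)(3 5 6))^68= (8)(3 6 5)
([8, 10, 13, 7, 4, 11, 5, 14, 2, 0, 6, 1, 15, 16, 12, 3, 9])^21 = (0 13)(1 10 6 5 11)(2 9)(3 7 14 12 15)(8 16)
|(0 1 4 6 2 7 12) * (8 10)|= |(0 1 4 6 2 7 12)(8 10)|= 14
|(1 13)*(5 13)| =|(1 5 13)| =3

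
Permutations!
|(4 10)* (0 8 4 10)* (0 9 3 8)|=4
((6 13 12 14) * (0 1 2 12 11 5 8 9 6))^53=((0 1 2 12 14)(5 8 9 6 13 11))^53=(0 12 1 14 2)(5 11 13 6 9 8)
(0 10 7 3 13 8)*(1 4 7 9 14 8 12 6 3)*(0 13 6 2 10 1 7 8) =(0 1 4 8 13 12 2 10 9 14)(3 6) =[1, 4, 10, 6, 8, 5, 3, 7, 13, 14, 9, 11, 2, 12, 0]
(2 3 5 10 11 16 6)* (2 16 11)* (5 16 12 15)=(2 3 16 6 12 15 5 10)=[0, 1, 3, 16, 4, 10, 12, 7, 8, 9, 2, 11, 15, 13, 14, 5, 6]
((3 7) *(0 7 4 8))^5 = (8)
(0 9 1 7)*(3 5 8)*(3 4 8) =(0 9 1 7)(3 5)(4 8) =[9, 7, 2, 5, 8, 3, 6, 0, 4, 1]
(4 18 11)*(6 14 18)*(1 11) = [0, 11, 2, 3, 6, 5, 14, 7, 8, 9, 10, 4, 12, 13, 18, 15, 16, 17, 1] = (1 11 4 6 14 18)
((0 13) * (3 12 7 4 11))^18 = (13)(3 4 12 11 7)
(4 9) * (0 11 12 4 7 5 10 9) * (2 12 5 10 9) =(0 11 5 9 7 10 2 12 4) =[11, 1, 12, 3, 0, 9, 6, 10, 8, 7, 2, 5, 4]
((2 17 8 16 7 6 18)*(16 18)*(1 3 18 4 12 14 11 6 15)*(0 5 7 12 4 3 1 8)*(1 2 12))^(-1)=((0 5 7 15 8 3 18 12 14 11 6 16 1 2 17))^(-1)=(0 17 2 1 16 6 11 14 12 18 3 8 15 7 5)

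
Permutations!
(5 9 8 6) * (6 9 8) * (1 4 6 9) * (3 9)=(1 4 6 5 8)(3 9)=[0, 4, 2, 9, 6, 8, 5, 7, 1, 3]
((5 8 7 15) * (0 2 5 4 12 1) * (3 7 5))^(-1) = ((0 2 3 7 15 4 12 1)(5 8))^(-1) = (0 1 12 4 15 7 3 2)(5 8)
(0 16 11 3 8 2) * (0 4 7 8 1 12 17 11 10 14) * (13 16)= (0 13 16 10 14)(1 12 17 11 3)(2 4 7 8)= [13, 12, 4, 1, 7, 5, 6, 8, 2, 9, 14, 3, 17, 16, 0, 15, 10, 11]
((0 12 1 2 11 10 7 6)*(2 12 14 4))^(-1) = (0 6 7 10 11 2 4 14)(1 12)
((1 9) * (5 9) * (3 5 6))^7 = ((1 6 3 5 9))^7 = (1 3 9 6 5)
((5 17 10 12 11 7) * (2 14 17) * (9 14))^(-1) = (2 5 7 11 12 10 17 14 9)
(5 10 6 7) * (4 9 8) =(4 9 8)(5 10 6 7) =[0, 1, 2, 3, 9, 10, 7, 5, 4, 8, 6]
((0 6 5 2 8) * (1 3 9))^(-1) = ((0 6 5 2 8)(1 3 9))^(-1) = (0 8 2 5 6)(1 9 3)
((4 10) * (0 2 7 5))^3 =(0 5 7 2)(4 10)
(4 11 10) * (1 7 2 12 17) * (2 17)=[0, 7, 12, 3, 11, 5, 6, 17, 8, 9, 4, 10, 2, 13, 14, 15, 16, 1]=(1 7 17)(2 12)(4 11 10)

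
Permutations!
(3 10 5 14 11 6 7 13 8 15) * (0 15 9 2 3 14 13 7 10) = (0 15 14 11 6 10 5 13 8 9 2 3) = [15, 1, 3, 0, 4, 13, 10, 7, 9, 2, 5, 6, 12, 8, 11, 14]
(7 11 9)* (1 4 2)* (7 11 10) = [0, 4, 1, 3, 2, 5, 6, 10, 8, 11, 7, 9] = (1 4 2)(7 10)(9 11)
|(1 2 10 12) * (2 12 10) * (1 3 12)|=2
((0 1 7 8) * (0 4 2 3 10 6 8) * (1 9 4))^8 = (0 1 6 3 4)(2 9 7 8 10)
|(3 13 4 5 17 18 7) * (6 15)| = |(3 13 4 5 17 18 7)(6 15)| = 14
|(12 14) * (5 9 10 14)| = |(5 9 10 14 12)| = 5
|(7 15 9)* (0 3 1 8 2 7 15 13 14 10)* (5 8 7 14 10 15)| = |(0 3 1 7 13 10)(2 14 15 9 5 8)| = 6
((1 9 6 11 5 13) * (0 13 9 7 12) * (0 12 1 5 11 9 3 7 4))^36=((0 13 5 3 7 1 4)(6 9))^36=(0 13 5 3 7 1 4)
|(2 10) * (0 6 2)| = |(0 6 2 10)| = 4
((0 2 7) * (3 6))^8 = ((0 2 7)(3 6))^8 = (0 7 2)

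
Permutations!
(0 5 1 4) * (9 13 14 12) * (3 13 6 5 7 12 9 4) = (0 7 12 4)(1 3 13 14 9 6 5) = [7, 3, 2, 13, 0, 1, 5, 12, 8, 6, 10, 11, 4, 14, 9]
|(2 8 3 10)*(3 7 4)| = |(2 8 7 4 3 10)| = 6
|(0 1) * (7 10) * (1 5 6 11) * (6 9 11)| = |(0 5 9 11 1)(7 10)| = 10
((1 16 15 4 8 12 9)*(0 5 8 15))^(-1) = (0 16 1 9 12 8 5)(4 15) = ((0 5 8 12 9 1 16)(4 15))^(-1)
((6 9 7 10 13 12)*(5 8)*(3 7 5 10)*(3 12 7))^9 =((5 8 10 13 7 12 6 9))^9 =(5 8 10 13 7 12 6 9)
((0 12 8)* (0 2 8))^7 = ((0 12)(2 8))^7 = (0 12)(2 8)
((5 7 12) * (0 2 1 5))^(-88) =(0 1 7)(2 5 12)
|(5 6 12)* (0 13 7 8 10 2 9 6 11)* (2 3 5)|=8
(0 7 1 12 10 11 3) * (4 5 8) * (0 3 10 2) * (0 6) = [7, 12, 6, 3, 5, 8, 0, 1, 4, 9, 11, 10, 2] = (0 7 1 12 2 6)(4 5 8)(10 11)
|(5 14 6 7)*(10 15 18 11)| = 4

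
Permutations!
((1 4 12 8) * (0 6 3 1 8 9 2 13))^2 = (0 3 4 9 13 6 1 12 2)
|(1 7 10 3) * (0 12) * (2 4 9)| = |(0 12)(1 7 10 3)(2 4 9)| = 12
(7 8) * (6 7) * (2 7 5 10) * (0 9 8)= (0 9 8 6 5 10 2 7)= [9, 1, 7, 3, 4, 10, 5, 0, 6, 8, 2]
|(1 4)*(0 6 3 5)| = |(0 6 3 5)(1 4)| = 4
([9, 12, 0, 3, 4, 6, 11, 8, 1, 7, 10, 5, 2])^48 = [2, 8, 12, 3, 4, 5, 6, 9, 7, 0, 10, 11, 1]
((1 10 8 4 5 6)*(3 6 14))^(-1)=(1 6 3 14 5 4 8 10)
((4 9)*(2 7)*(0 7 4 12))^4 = (0 9 2)(4 7 12)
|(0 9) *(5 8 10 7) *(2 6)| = |(0 9)(2 6)(5 8 10 7)| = 4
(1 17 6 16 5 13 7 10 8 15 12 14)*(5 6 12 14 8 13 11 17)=[0, 5, 2, 3, 4, 11, 16, 10, 15, 9, 13, 17, 8, 7, 1, 14, 6, 12]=(1 5 11 17 12 8 15 14)(6 16)(7 10 13)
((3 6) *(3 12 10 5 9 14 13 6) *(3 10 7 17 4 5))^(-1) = (3 10)(4 17 7 12 6 13 14 9 5) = ((3 10)(4 5 9 14 13 6 12 7 17))^(-1)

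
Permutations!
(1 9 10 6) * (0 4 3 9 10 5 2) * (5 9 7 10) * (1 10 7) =(0 4 3 1 5 2)(6 10) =[4, 5, 0, 1, 3, 2, 10, 7, 8, 9, 6]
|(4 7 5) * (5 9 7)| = |(4 5)(7 9)| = 2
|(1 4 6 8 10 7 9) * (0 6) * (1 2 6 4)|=|(0 4)(2 6 8 10 7 9)|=6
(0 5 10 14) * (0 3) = [5, 1, 2, 0, 4, 10, 6, 7, 8, 9, 14, 11, 12, 13, 3] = (0 5 10 14 3)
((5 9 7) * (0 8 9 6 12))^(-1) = (0 12 6 5 7 9 8)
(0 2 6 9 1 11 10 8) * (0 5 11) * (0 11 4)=[2, 11, 6, 3, 0, 4, 9, 7, 5, 1, 8, 10]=(0 2 6 9 1 11 10 8 5 4)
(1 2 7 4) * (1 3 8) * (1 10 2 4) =(1 4 3 8 10 2 7) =[0, 4, 7, 8, 3, 5, 6, 1, 10, 9, 2]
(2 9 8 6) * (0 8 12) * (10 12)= [8, 1, 9, 3, 4, 5, 2, 7, 6, 10, 12, 11, 0]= (0 8 6 2 9 10 12)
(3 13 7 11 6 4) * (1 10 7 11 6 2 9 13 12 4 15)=(1 10 7 6 15)(2 9 13 11)(3 12 4)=[0, 10, 9, 12, 3, 5, 15, 6, 8, 13, 7, 2, 4, 11, 14, 1]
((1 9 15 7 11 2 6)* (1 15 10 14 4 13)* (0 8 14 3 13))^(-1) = (0 4 14 8)(1 13 3 10 9)(2 11 7 15 6)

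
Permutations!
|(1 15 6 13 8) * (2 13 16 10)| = |(1 15 6 16 10 2 13 8)| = 8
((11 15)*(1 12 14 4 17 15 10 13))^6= (1 11 4)(10 17 12)(13 15 14)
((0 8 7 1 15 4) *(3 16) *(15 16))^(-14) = (0 7 16 15)(1 3 4 8)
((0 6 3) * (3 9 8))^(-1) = (0 3 8 9 6)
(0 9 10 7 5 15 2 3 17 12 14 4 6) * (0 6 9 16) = (0 16)(2 3 17 12 14 4 9 10 7 5 15) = [16, 1, 3, 17, 9, 15, 6, 5, 8, 10, 7, 11, 14, 13, 4, 2, 0, 12]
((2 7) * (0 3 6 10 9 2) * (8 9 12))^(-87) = (0 10 9)(2 3 12)(6 8 7)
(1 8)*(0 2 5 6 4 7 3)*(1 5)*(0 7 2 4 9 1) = [4, 8, 0, 7, 2, 6, 9, 3, 5, 1] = (0 4 2)(1 8 5 6 9)(3 7)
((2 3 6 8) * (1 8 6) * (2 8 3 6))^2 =((8)(1 3)(2 6))^2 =(8)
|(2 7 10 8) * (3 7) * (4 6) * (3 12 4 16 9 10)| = |(2 12 4 6 16 9 10 8)(3 7)| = 8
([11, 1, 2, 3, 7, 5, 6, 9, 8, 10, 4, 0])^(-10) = [0, 1, 2, 3, 9, 5, 6, 10, 8, 4, 7, 11]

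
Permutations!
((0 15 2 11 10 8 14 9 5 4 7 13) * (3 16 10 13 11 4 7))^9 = (0 9 3 13 14 4 11 8 2 7 10 15 5 16)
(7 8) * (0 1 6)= (0 1 6)(7 8)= [1, 6, 2, 3, 4, 5, 0, 8, 7]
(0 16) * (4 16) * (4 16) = (0 16) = [16, 1, 2, 3, 4, 5, 6, 7, 8, 9, 10, 11, 12, 13, 14, 15, 0]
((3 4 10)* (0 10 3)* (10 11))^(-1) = (0 10 11)(3 4)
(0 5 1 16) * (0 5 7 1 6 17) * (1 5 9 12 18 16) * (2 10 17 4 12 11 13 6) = [7, 1, 10, 3, 12, 2, 4, 5, 8, 11, 17, 13, 18, 6, 14, 15, 9, 0, 16] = (0 7 5 2 10 17)(4 12 18 16 9 11 13 6)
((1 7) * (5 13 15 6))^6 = ((1 7)(5 13 15 6))^6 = (5 15)(6 13)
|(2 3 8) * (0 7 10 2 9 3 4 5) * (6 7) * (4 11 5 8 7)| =|(0 6 4 8 9 3 7 10 2 11 5)| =11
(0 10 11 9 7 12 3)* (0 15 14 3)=(0 10 11 9 7 12)(3 15 14)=[10, 1, 2, 15, 4, 5, 6, 12, 8, 7, 11, 9, 0, 13, 3, 14]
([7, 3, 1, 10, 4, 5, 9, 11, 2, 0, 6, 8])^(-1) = (0 9 6 10 3 1 2 8 11 7)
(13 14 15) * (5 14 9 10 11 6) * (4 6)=(4 6 5 14 15 13 9 10 11)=[0, 1, 2, 3, 6, 14, 5, 7, 8, 10, 11, 4, 12, 9, 15, 13]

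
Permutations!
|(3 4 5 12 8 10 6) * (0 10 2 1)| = 10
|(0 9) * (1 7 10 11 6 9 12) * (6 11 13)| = 8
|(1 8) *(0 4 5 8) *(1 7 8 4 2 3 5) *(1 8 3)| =|(0 2 1)(3 5 4 8 7)| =15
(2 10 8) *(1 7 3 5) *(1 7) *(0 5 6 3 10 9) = (0 5 7 10 8 2 9)(3 6) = [5, 1, 9, 6, 4, 7, 3, 10, 2, 0, 8]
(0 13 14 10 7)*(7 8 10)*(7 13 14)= (0 14 13 7)(8 10)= [14, 1, 2, 3, 4, 5, 6, 0, 10, 9, 8, 11, 12, 7, 13]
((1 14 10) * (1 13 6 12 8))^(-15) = ((1 14 10 13 6 12 8))^(-15) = (1 8 12 6 13 10 14)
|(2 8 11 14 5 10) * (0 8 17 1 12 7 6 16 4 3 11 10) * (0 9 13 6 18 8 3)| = 40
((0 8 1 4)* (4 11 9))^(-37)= ((0 8 1 11 9 4))^(-37)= (0 4 9 11 1 8)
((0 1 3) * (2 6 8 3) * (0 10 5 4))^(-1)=((0 1 2 6 8 3 10 5 4))^(-1)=(0 4 5 10 3 8 6 2 1)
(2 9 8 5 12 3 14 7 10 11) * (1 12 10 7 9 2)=(1 12 3 14 9 8 5 10 11)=[0, 12, 2, 14, 4, 10, 6, 7, 5, 8, 11, 1, 3, 13, 9]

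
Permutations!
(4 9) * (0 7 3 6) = [7, 1, 2, 6, 9, 5, 0, 3, 8, 4] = (0 7 3 6)(4 9)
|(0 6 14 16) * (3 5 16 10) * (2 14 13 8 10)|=8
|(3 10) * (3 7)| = 3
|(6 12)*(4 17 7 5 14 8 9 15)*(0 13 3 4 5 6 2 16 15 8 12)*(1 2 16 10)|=210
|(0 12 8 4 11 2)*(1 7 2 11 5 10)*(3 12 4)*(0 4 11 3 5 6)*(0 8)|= |(0 11 3 12)(1 7 2 4 6 8 5 10)|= 8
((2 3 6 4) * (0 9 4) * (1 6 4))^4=((0 9 1 6)(2 3 4))^4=(9)(2 3 4)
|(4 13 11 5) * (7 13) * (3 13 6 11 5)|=7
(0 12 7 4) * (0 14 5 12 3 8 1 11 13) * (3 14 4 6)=[14, 11, 2, 8, 4, 12, 3, 6, 1, 9, 10, 13, 7, 0, 5]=(0 14 5 12 7 6 3 8 1 11 13)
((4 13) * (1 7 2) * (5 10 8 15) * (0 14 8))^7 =((0 14 8 15 5 10)(1 7 2)(4 13))^7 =(0 14 8 15 5 10)(1 7 2)(4 13)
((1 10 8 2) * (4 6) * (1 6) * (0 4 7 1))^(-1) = ((0 4)(1 10 8 2 6 7))^(-1) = (0 4)(1 7 6 2 8 10)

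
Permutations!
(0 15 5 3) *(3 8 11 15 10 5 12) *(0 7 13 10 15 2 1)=(0 15 12 3 7 13 10 5 8 11 2 1)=[15, 0, 1, 7, 4, 8, 6, 13, 11, 9, 5, 2, 3, 10, 14, 12]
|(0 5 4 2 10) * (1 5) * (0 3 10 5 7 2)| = |(0 1 7 2 5 4)(3 10)| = 6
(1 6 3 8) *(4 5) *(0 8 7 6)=(0 8 1)(3 7 6)(4 5)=[8, 0, 2, 7, 5, 4, 3, 6, 1]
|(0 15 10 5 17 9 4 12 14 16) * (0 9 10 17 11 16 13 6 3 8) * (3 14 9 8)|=24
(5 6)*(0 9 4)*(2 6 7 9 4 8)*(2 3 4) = (0 2 6 5 7 9 8 3 4) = [2, 1, 6, 4, 0, 7, 5, 9, 3, 8]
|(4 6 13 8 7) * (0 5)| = |(0 5)(4 6 13 8 7)| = 10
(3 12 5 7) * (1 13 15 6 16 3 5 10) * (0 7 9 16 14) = [7, 13, 2, 12, 4, 9, 14, 5, 8, 16, 1, 11, 10, 15, 0, 6, 3] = (0 7 5 9 16 3 12 10 1 13 15 6 14)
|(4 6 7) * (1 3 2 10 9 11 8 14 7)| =|(1 3 2 10 9 11 8 14 7 4 6)| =11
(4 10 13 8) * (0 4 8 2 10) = (0 4)(2 10 13) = [4, 1, 10, 3, 0, 5, 6, 7, 8, 9, 13, 11, 12, 2]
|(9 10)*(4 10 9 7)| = 3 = |(4 10 7)|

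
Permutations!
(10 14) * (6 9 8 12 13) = (6 9 8 12 13)(10 14) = [0, 1, 2, 3, 4, 5, 9, 7, 12, 8, 14, 11, 13, 6, 10]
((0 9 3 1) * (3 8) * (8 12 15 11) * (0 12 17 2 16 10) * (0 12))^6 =(0 12)(1 10)(2 8)(3 16)(9 15)(11 17)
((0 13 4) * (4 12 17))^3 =(0 17 13 4 12)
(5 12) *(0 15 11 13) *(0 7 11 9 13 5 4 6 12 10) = (0 15 9 13 7 11 5 10)(4 6 12) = [15, 1, 2, 3, 6, 10, 12, 11, 8, 13, 0, 5, 4, 7, 14, 9]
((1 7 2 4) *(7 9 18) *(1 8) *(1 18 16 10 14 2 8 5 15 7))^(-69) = (1 10 4 7)(2 15 18 16)(5 8 9 14)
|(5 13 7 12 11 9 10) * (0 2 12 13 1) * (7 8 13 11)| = 18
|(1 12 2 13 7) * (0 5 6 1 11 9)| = |(0 5 6 1 12 2 13 7 11 9)| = 10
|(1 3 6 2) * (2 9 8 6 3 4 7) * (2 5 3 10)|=|(1 4 7 5 3 10 2)(6 9 8)|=21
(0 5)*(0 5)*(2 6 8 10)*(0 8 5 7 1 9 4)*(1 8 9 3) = [9, 3, 6, 1, 0, 7, 5, 8, 10, 4, 2] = (0 9 4)(1 3)(2 6 5 7 8 10)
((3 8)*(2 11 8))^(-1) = (2 3 8 11)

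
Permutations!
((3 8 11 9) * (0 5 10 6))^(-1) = ((0 5 10 6)(3 8 11 9))^(-1) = (0 6 10 5)(3 9 11 8)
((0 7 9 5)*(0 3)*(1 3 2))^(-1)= (0 3 1 2 5 9 7)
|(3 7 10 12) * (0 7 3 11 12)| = |(0 7 10)(11 12)| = 6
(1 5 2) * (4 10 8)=(1 5 2)(4 10 8)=[0, 5, 1, 3, 10, 2, 6, 7, 4, 9, 8]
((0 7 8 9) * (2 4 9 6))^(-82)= (0 8 2 9 7 6 4)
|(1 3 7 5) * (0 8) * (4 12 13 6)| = 4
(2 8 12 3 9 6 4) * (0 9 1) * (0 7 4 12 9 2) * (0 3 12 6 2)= (12)(1 7 4 3)(2 8 9)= [0, 7, 8, 1, 3, 5, 6, 4, 9, 2, 10, 11, 12]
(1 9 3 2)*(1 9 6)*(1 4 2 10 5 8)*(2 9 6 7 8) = (1 7 8)(2 6 4 9 3 10 5) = [0, 7, 6, 10, 9, 2, 4, 8, 1, 3, 5]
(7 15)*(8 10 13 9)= (7 15)(8 10 13 9)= [0, 1, 2, 3, 4, 5, 6, 15, 10, 8, 13, 11, 12, 9, 14, 7]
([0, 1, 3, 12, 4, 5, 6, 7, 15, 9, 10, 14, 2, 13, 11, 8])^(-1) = (2 12 3)(8 15)(11 14)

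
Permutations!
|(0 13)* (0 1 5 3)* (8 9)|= 10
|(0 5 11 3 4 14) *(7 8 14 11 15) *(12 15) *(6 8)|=24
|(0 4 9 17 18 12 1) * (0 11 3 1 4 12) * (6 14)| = 6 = |(0 12 4 9 17 18)(1 11 3)(6 14)|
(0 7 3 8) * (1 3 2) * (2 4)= [7, 3, 1, 8, 2, 5, 6, 4, 0]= (0 7 4 2 1 3 8)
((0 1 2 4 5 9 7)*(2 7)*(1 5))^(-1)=((0 5 9 2 4 1 7))^(-1)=(0 7 1 4 2 9 5)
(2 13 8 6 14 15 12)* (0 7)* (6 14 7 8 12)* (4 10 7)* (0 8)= (2 13 12)(4 10 7 8 14 15 6)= [0, 1, 13, 3, 10, 5, 4, 8, 14, 9, 7, 11, 2, 12, 15, 6]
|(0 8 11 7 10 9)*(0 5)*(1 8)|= 8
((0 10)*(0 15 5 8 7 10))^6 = (5 8 7 10 15)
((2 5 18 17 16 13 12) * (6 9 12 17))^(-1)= (2 12 9 6 18 5)(13 16 17)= ((2 5 18 6 9 12)(13 17 16))^(-1)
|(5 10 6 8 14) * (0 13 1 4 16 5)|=|(0 13 1 4 16 5 10 6 8 14)|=10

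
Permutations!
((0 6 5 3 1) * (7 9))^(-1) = (0 1 3 5 6)(7 9)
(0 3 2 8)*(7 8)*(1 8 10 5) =(0 3 2 7 10 5 1 8) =[3, 8, 7, 2, 4, 1, 6, 10, 0, 9, 5]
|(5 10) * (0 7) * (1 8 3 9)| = 4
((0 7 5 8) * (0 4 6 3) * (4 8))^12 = ((8)(0 7 5 4 6 3))^12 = (8)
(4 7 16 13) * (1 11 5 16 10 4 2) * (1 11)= [0, 1, 11, 3, 7, 16, 6, 10, 8, 9, 4, 5, 12, 2, 14, 15, 13]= (2 11 5 16 13)(4 7 10)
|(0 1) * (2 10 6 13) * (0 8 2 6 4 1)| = |(1 8 2 10 4)(6 13)| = 10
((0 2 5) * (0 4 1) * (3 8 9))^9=((0 2 5 4 1)(3 8 9))^9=(9)(0 1 4 5 2)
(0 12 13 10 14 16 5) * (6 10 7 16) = (0 12 13 7 16 5)(6 10 14) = [12, 1, 2, 3, 4, 0, 10, 16, 8, 9, 14, 11, 13, 7, 6, 15, 5]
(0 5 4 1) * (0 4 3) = (0 5 3)(1 4) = [5, 4, 2, 0, 1, 3]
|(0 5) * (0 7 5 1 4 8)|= 4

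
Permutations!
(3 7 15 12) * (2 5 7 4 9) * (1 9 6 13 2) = (1 9)(2 5 7 15 12 3 4 6 13) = [0, 9, 5, 4, 6, 7, 13, 15, 8, 1, 10, 11, 3, 2, 14, 12]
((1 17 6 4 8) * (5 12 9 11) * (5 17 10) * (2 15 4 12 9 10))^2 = ((1 2 15 4 8)(5 9 11 17 6 12 10))^2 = (1 15 8 2 4)(5 11 6 10 9 17 12)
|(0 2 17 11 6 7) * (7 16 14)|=8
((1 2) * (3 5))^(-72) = ((1 2)(3 5))^(-72) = (5)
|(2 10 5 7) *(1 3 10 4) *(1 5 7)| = |(1 3 10 7 2 4 5)| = 7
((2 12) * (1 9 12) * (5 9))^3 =((1 5 9 12 2))^3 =(1 12 5 2 9)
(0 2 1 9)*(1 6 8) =(0 2 6 8 1 9) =[2, 9, 6, 3, 4, 5, 8, 7, 1, 0]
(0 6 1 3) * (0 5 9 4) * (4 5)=(0 6 1 3 4)(5 9)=[6, 3, 2, 4, 0, 9, 1, 7, 8, 5]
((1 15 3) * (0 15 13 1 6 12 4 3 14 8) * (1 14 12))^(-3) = ((0 15 12 4 3 6 1 13 14 8))^(-3) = (0 13 3 15 14 6 12 8 1 4)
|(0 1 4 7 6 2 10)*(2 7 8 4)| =|(0 1 2 10)(4 8)(6 7)| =4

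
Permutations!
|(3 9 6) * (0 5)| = 6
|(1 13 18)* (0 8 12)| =3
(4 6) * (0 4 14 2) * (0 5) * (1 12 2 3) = (0 4 6 14 3 1 12 2 5) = [4, 12, 5, 1, 6, 0, 14, 7, 8, 9, 10, 11, 2, 13, 3]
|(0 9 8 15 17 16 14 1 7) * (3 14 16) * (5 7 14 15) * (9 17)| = |(0 17 3 15 9 8 5 7)(1 14)| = 8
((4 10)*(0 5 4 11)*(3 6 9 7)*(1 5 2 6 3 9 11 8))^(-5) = (0 11 6 2)(7 9)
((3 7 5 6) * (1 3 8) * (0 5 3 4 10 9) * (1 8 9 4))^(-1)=((0 5 6 9)(3 7)(4 10))^(-1)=(0 9 6 5)(3 7)(4 10)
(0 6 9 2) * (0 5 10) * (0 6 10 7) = (0 10 6 9 2 5 7) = [10, 1, 5, 3, 4, 7, 9, 0, 8, 2, 6]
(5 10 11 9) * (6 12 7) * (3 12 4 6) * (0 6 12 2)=(0 6 4 12 7 3 2)(5 10 11 9)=[6, 1, 0, 2, 12, 10, 4, 3, 8, 5, 11, 9, 7]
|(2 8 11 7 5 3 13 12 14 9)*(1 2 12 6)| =9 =|(1 2 8 11 7 5 3 13 6)(9 12 14)|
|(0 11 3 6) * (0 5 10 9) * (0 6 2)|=4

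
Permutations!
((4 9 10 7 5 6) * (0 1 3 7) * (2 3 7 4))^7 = (0 4 6 1 9 2 7 10 3 5) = ((0 1 7 5 6 2 3 4 9 10))^7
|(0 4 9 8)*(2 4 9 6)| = 3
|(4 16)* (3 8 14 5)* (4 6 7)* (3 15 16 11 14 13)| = 24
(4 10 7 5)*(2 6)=(2 6)(4 10 7 5)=[0, 1, 6, 3, 10, 4, 2, 5, 8, 9, 7]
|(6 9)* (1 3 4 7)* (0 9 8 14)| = 20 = |(0 9 6 8 14)(1 3 4 7)|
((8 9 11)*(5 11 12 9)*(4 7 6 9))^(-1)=((4 7 6 9 12)(5 11 8))^(-1)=(4 12 9 6 7)(5 8 11)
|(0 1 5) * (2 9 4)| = |(0 1 5)(2 9 4)| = 3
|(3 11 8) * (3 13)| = |(3 11 8 13)| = 4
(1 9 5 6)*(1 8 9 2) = [0, 2, 1, 3, 4, 6, 8, 7, 9, 5] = (1 2)(5 6 8 9)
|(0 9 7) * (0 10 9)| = 3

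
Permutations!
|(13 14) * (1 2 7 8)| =|(1 2 7 8)(13 14)| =4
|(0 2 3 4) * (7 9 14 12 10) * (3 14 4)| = 8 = |(0 2 14 12 10 7 9 4)|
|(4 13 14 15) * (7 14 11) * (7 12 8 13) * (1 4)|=|(1 4 7 14 15)(8 13 11 12)|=20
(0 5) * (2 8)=(0 5)(2 8)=[5, 1, 8, 3, 4, 0, 6, 7, 2]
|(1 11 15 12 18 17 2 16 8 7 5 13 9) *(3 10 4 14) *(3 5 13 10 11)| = |(1 3 11 15 12 18 17 2 16 8 7 13 9)(4 14 5 10)| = 52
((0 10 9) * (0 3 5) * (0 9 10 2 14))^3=(14)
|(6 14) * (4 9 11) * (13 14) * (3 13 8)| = |(3 13 14 6 8)(4 9 11)| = 15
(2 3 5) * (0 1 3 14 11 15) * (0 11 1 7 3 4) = [7, 4, 14, 5, 0, 2, 6, 3, 8, 9, 10, 15, 12, 13, 1, 11] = (0 7 3 5 2 14 1 4)(11 15)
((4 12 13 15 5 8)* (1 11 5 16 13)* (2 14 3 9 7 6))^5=((1 11 5 8 4 12)(2 14 3 9 7 6)(13 15 16))^5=(1 12 4 8 5 11)(2 6 7 9 3 14)(13 16 15)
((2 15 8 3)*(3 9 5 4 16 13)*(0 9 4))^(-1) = (0 5 9)(2 3 13 16 4 8 15)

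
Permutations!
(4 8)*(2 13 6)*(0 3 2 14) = (0 3 2 13 6 14)(4 8) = [3, 1, 13, 2, 8, 5, 14, 7, 4, 9, 10, 11, 12, 6, 0]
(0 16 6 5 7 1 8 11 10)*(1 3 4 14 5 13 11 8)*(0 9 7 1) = [16, 0, 2, 4, 14, 1, 13, 3, 8, 7, 9, 10, 12, 11, 5, 15, 6] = (0 16 6 13 11 10 9 7 3 4 14 5 1)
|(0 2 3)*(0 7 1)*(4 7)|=6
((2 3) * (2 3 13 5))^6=(13)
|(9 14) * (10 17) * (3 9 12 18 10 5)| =8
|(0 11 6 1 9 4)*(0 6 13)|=|(0 11 13)(1 9 4 6)|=12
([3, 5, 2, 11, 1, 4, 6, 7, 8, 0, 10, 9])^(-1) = (0 9 11 3)(1 4 5)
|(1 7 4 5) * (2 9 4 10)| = |(1 7 10 2 9 4 5)| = 7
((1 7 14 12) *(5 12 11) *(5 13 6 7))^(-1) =(1 12 5)(6 13 11 14 7)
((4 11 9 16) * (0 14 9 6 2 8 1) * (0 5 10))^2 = (0 9 4 6 8 5)(1 10 14 16 11 2)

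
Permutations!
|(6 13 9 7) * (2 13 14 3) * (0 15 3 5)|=|(0 15 3 2 13 9 7 6 14 5)|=10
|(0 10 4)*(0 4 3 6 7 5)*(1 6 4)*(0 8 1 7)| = |(0 10 3 4 7 5 8 1 6)| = 9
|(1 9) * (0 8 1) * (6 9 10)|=6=|(0 8 1 10 6 9)|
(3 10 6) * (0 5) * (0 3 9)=(0 5 3 10 6 9)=[5, 1, 2, 10, 4, 3, 9, 7, 8, 0, 6]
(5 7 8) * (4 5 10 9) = (4 5 7 8 10 9) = [0, 1, 2, 3, 5, 7, 6, 8, 10, 4, 9]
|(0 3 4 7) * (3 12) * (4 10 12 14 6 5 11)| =21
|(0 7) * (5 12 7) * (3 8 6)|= 12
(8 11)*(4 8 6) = [0, 1, 2, 3, 8, 5, 4, 7, 11, 9, 10, 6] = (4 8 11 6)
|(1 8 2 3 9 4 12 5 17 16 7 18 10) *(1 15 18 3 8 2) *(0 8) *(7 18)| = 44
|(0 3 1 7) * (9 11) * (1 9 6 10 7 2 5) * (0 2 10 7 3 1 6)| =12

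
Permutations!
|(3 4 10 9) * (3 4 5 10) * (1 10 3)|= 4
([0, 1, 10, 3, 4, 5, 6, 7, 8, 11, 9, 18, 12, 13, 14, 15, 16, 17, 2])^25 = (18)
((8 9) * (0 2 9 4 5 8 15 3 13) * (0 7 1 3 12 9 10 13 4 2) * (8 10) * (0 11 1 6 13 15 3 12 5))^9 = ((0 11 1 12 9 3 4)(2 8)(5 10 15)(6 13 7))^9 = (15)(0 1 9 4 11 12 3)(2 8)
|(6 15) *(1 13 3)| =6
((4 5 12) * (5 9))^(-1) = (4 12 5 9)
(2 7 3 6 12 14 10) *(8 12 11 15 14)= (2 7 3 6 11 15 14 10)(8 12)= [0, 1, 7, 6, 4, 5, 11, 3, 12, 9, 2, 15, 8, 13, 10, 14]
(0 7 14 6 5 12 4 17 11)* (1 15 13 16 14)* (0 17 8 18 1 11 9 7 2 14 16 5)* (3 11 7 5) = (0 2 14 6)(1 15 13 3 11 17 9 5 12 4 8 18) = [2, 15, 14, 11, 8, 12, 0, 7, 18, 5, 10, 17, 4, 3, 6, 13, 16, 9, 1]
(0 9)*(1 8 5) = (0 9)(1 8 5) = [9, 8, 2, 3, 4, 1, 6, 7, 5, 0]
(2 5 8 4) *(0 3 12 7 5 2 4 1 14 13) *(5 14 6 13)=(0 3 12 7 14 5 8 1 6 13)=[3, 6, 2, 12, 4, 8, 13, 14, 1, 9, 10, 11, 7, 0, 5]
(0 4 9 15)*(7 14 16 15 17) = (0 4 9 17 7 14 16 15) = [4, 1, 2, 3, 9, 5, 6, 14, 8, 17, 10, 11, 12, 13, 16, 0, 15, 7]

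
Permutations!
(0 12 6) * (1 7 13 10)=(0 12 6)(1 7 13 10)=[12, 7, 2, 3, 4, 5, 0, 13, 8, 9, 1, 11, 6, 10]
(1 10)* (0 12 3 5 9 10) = (0 12 3 5 9 10 1) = [12, 0, 2, 5, 4, 9, 6, 7, 8, 10, 1, 11, 3]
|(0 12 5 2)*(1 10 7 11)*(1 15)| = |(0 12 5 2)(1 10 7 11 15)| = 20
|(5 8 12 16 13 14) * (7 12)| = 7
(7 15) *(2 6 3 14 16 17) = (2 6 3 14 16 17)(7 15) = [0, 1, 6, 14, 4, 5, 3, 15, 8, 9, 10, 11, 12, 13, 16, 7, 17, 2]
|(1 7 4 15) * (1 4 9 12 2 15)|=7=|(1 7 9 12 2 15 4)|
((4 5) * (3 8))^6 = (8)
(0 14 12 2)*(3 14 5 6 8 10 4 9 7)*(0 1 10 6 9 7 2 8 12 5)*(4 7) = (1 10 7 3 14 5 9 2)(6 12 8) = [0, 10, 1, 14, 4, 9, 12, 3, 6, 2, 7, 11, 8, 13, 5]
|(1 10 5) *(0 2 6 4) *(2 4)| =6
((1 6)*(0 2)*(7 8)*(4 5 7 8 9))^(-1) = (0 2)(1 6)(4 9 7 5)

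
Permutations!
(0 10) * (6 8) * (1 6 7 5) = [10, 6, 2, 3, 4, 1, 8, 5, 7, 9, 0] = (0 10)(1 6 8 7 5)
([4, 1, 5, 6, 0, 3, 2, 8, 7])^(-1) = (0 4)(2 6 3 5)(7 8)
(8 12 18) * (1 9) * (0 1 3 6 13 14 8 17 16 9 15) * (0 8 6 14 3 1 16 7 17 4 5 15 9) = [16, 9, 2, 14, 5, 15, 13, 17, 12, 1, 10, 11, 18, 3, 6, 8, 0, 7, 4] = (0 16)(1 9)(3 14 6 13)(4 5 15 8 12 18)(7 17)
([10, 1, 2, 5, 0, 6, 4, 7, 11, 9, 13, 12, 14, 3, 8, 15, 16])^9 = [13, 1, 2, 6, 10, 4, 0, 7, 11, 9, 3, 12, 14, 5, 8, 15, 16]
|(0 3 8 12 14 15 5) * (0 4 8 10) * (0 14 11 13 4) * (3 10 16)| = |(0 10 14 15 5)(3 16)(4 8 12 11 13)| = 10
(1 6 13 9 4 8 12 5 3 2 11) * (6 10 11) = (1 10 11)(2 6 13 9 4 8 12 5 3) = [0, 10, 6, 2, 8, 3, 13, 7, 12, 4, 11, 1, 5, 9]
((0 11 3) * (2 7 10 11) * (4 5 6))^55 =((0 2 7 10 11 3)(4 5 6))^55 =(0 2 7 10 11 3)(4 5 6)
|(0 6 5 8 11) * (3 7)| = 10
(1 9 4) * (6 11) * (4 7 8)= (1 9 7 8 4)(6 11)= [0, 9, 2, 3, 1, 5, 11, 8, 4, 7, 10, 6]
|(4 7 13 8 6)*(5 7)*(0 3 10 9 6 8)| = |(0 3 10 9 6 4 5 7 13)| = 9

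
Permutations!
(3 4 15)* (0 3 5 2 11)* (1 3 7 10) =(0 7 10 1 3 4 15 5 2 11) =[7, 3, 11, 4, 15, 2, 6, 10, 8, 9, 1, 0, 12, 13, 14, 5]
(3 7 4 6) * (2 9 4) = (2 9 4 6 3 7) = [0, 1, 9, 7, 6, 5, 3, 2, 8, 4]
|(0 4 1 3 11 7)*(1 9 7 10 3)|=|(0 4 9 7)(3 11 10)|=12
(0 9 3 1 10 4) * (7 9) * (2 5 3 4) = (0 7 9 4)(1 10 2 5 3) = [7, 10, 5, 1, 0, 3, 6, 9, 8, 4, 2]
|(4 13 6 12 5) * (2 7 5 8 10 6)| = |(2 7 5 4 13)(6 12 8 10)| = 20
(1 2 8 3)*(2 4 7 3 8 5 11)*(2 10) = (1 4 7 3)(2 5 11 10) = [0, 4, 5, 1, 7, 11, 6, 3, 8, 9, 2, 10]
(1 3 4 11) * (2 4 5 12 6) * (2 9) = [0, 3, 4, 5, 11, 12, 9, 7, 8, 2, 10, 1, 6] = (1 3 5 12 6 9 2 4 11)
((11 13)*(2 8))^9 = ((2 8)(11 13))^9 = (2 8)(11 13)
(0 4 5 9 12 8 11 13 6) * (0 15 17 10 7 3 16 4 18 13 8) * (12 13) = [18, 1, 2, 16, 5, 9, 15, 3, 11, 13, 7, 8, 0, 6, 14, 17, 4, 10, 12] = (0 18 12)(3 16 4 5 9 13 6 15 17 10 7)(8 11)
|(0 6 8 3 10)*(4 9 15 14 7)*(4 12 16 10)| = 12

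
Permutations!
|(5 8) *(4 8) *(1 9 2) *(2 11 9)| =6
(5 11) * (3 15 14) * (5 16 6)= (3 15 14)(5 11 16 6)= [0, 1, 2, 15, 4, 11, 5, 7, 8, 9, 10, 16, 12, 13, 3, 14, 6]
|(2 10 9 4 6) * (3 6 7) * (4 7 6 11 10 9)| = 8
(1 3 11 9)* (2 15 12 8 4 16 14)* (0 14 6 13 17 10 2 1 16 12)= (0 14 1 3 11 9 16 6 13 17 10 2 15)(4 12 8)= [14, 3, 15, 11, 12, 5, 13, 7, 4, 16, 2, 9, 8, 17, 1, 0, 6, 10]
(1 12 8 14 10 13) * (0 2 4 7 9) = (0 2 4 7 9)(1 12 8 14 10 13) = [2, 12, 4, 3, 7, 5, 6, 9, 14, 0, 13, 11, 8, 1, 10]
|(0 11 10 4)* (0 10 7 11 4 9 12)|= |(0 4 10 9 12)(7 11)|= 10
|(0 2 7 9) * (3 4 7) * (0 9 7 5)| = |(9)(0 2 3 4 5)| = 5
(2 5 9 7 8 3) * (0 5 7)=(0 5 9)(2 7 8 3)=[5, 1, 7, 2, 4, 9, 6, 8, 3, 0]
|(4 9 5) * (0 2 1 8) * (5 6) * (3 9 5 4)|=20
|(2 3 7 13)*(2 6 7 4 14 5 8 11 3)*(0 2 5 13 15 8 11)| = |(0 2 5 11 3 4 14 13 6 7 15 8)| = 12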